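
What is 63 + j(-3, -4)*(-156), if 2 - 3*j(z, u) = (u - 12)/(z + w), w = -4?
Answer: 545/7 ≈ 77.857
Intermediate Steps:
j(z, u) = ⅔ - (-12 + u)/(3*(-4 + z)) (j(z, u) = ⅔ - (u - 12)/(3*(z - 4)) = ⅔ - (-12 + u)/(3*(-4 + z)))
63 + j(-3, -4)*(-156) = 63 + ((4 - 1*(-4) + 2*(-3))/(3*(-4 - 3)))*(-156) = 63 + ((⅓)*(4 + 4 - 6)/(-7))*(-156) = 63 + ((⅓)*(-⅐)*2)*(-156) = 63 - 2/21*(-156) = 63 + 104/7 = 545/7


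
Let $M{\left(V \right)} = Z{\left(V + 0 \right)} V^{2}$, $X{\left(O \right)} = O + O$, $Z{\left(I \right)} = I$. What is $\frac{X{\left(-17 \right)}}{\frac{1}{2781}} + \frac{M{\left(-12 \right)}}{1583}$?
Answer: $- \frac{149680710}{1583} \approx -94555.0$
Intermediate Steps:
$X{\left(O \right)} = 2 O$
$M{\left(V \right)} = V^{3}$ ($M{\left(V \right)} = \left(V + 0\right) V^{2} = V V^{2} = V^{3}$)
$\frac{X{\left(-17 \right)}}{\frac{1}{2781}} + \frac{M{\left(-12 \right)}}{1583} = \frac{2 \left(-17\right)}{\frac{1}{2781}} + \frac{\left(-12\right)^{3}}{1583} = - 34 \frac{1}{\frac{1}{2781}} - \frac{1728}{1583} = \left(-34\right) 2781 - \frac{1728}{1583} = -94554 - \frac{1728}{1583} = - \frac{149680710}{1583}$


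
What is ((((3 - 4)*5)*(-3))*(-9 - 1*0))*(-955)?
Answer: 128925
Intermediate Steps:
((((3 - 4)*5)*(-3))*(-9 - 1*0))*(-955) = ((-1*5*(-3))*(-9 + 0))*(-955) = (-5*(-3)*(-9))*(-955) = (15*(-9))*(-955) = -135*(-955) = 128925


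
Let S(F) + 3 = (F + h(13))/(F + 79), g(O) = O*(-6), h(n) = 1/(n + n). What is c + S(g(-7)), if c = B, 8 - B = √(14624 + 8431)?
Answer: 16823/3146 - √23055 ≈ -146.49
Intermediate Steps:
h(n) = 1/(2*n)
g(O) = -6*O
B = 8 - √23055 (B = 8 - √(14624 + 8431) = 8 - √23055 ≈ -143.84)
S(F) = -3 + (1/26 + F)/(79 + F) (S(F) = -3 + (F + (½)/13)/(F + 79) = -3 + (F + (½)*(1/13))/(79 + F) = -3 + (F + 1/26)/(79 + F) = -3 + (1/26 + F)/(79 + F))
c = 8 - √23055 ≈ -143.84
c + S(g(-7)) = (8 - √23055) + (-6161 - (-312)*(-7))/(26*(79 - 6*(-7))) = (8 - √23055) + (-6161 - 52*42)/(26*(79 + 42)) = (8 - √23055) + (1/26)*(-6161 - 2184)/121 = (8 - √23055) + (1/26)*(1/121)*(-8345) = (8 - √23055) - 8345/3146 = 16823/3146 - √23055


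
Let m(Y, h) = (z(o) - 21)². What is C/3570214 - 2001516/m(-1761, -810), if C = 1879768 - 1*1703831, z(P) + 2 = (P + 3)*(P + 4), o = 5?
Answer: -7145418019687/8572083814 ≈ -833.57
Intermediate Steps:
z(P) = -2 + (3 + P)*(4 + P) (z(P) = -2 + (P + 3)*(P + 4) = -2 + (3 + P)*(4 + P))
C = 175937 (C = 1879768 - 1703831 = 175937)
m(Y, h) = 2401 (m(Y, h) = ((10 + 5² + 7*5) - 21)² = ((10 + 25 + 35) - 21)² = (70 - 21)² = 49² = 2401)
C/3570214 - 2001516/m(-1761, -810) = 175937/3570214 - 2001516/2401 = -7145418019687/8572083814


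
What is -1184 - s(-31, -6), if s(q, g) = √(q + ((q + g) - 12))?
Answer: -1184 - 4*I*√5 ≈ -1184.0 - 8.9443*I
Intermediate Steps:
s(q, g) = √(-12 + g + 2*q) (s(q, g) = √(q + ((g + q) - 12)) = √(q + (-12 + g + q)) = √(-12 + g + 2*q))
-1184 - s(-31, -6) = -1184 - √(-12 - 6 + 2*(-31)) = -1184 - √(-12 - 6 - 62) = -1184 - √(-80) = -1184 - 4*I*√5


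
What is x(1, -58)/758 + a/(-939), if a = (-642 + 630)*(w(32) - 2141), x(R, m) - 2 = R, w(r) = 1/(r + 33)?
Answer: -421884213/15421510 ≈ -27.357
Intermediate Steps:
w(r) = 1/(33 + r)
x(R, m) = 2 + R
a = 1669968/65 (a = (-642 + 630)*(1/(33 + 32) - 2141) = -12*(1/65 - 2141) = -12*(-139164/65) = 1669968/65 ≈ 25692.)
x(1, -58)/758 + a/(-939) = (2 + 1)/758 + (1669968/65)/(-939) = 3*(1/758) + (1669968/65)*(-1/939) = 3/758 - 556656/20345 = -421884213/15421510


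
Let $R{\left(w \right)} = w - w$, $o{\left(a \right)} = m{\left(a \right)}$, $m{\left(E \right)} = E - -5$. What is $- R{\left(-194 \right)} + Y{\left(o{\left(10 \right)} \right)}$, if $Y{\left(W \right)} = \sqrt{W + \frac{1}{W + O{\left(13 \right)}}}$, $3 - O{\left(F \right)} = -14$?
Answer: $\frac{\sqrt{962}}{8} \approx 3.877$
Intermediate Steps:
$O{\left(F \right)} = 17$ ($O{\left(F \right)} = 3 - -14 = 3 + 14 = 17$)
$m{\left(E \right)} = 5 + E$ ($m{\left(E \right)} = E + 5 = 5 + E$)
$o{\left(a \right)} = 5 + a$
$R{\left(w \right)} = 0$
$Y{\left(W \right)} = \sqrt{W + \frac{1}{17 + W}}$ ($Y{\left(W \right)} = \sqrt{W + \frac{1}{W + 17}} = \sqrt{W + \frac{1}{17 + W}}$)
$- R{\left(-194 \right)} + Y{\left(o{\left(10 \right)} \right)} = \left(-1\right) 0 + \sqrt{\frac{1 + \left(5 + 10\right) \left(17 + \left(5 + 10\right)\right)}{17 + \left(5 + 10\right)}} = 0 + \sqrt{\frac{1 + 15 \left(17 + 15\right)}{17 + 15}} = 0 + \sqrt{\frac{1 + 15 \cdot 32}{32}} = 0 + \sqrt{\frac{1 + 480}{32}} = 0 + \sqrt{\frac{1}{32} \cdot 481} = 0 + \sqrt{\frac{481}{32}} = 0 + \frac{\sqrt{962}}{8} = \frac{\sqrt{962}}{8}$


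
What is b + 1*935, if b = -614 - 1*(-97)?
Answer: 418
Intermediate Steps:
b = -517 (b = -614 + 97 = -517)
b + 1*935 = -517 + 1*935 = -517 + 935 = 418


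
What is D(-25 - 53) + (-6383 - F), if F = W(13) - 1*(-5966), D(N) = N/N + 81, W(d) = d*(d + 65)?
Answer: -13281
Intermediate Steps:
W(d) = d*(65 + d)
D(N) = 82 (D(N) = 1 + 81 = 82)
F = 6980 (F = 13*(65 + 13) - 1*(-5966) = 13*78 + 5966 = 1014 + 5966 = 6980)
D(-25 - 53) + (-6383 - F) = 82 + (-6383 - 1*6980) = 82 + (-6383 - 6980) = 82 - 13363 = -13281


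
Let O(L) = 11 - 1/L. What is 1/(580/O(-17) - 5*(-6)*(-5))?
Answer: -47/4585 ≈ -0.010251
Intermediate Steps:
1/(580/O(-17) - 5*(-6)*(-5)) = 1/(580/(11 - 1/(-17)) - 5*(-6)*(-5)) = 1/(580/(11 - 1*(-1/17)) + 30*(-5)) = 1/(580/(11 + 1/17) - 150) = 1/(580/(188/17) - 150) = 1/(580*(17/188) - 150) = 1/(2465/47 - 150) = 1/(-4585/47) = -47/4585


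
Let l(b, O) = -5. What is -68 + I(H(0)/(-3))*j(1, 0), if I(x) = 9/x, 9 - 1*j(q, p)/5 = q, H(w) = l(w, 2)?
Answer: 148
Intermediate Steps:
H(w) = -5
j(q, p) = 45 - 5*q
-68 + I(H(0)/(-3))*j(1, 0) = -68 + (9/((-5/(-3))))*(45 - 5*1) = -68 + (9/((-5*(-1/3))))*(45 - 5) = -68 + (9/(5/3))*40 = -68 + (9*(3/5))*40 = -68 + (27/5)*40 = -68 + 216 = 148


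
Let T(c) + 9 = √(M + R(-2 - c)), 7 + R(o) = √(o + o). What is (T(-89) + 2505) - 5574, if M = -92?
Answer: -3078 + I*√(99 - √174) ≈ -3078.0 + 9.2633*I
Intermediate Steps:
R(o) = -7 + √2*√o (R(o) = -7 + √(o + o) = -7 + √(2*o) = -7 + √2*√o)
T(c) = -9 + √(-99 + √2*√(-2 - c)) (T(c) = -9 + √(-92 + (-7 + √2*√(-2 - c))) = -9 + √(-99 + √2*√(-2 - c)))
(T(-89) + 2505) - 5574 = ((-9 + √(-99 + √2*√(-2 - 1*(-89)))) + 2505) - 5574 = ((-9 + √(-99 + √2*√(-2 + 89))) + 2505) - 5574 = ((-9 + √(-99 + √2*√87)) + 2505) - 5574 = ((-9 + √(-99 + √174)) + 2505) - 5574 = (2496 + √(-99 + √174)) - 5574 = -3078 + √(-99 + √174)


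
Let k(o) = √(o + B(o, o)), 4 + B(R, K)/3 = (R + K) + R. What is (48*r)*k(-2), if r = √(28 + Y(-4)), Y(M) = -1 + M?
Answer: 192*I*√46 ≈ 1302.2*I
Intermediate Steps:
B(R, K) = -12 + 3*K + 6*R (B(R, K) = -12 + 3*((R + K) + R) = -12 + 3*((K + R) + R) = -12 + 3*(K + 2*R) = -12 + (3*K + 6*R) = -12 + 3*K + 6*R)
r = √23 (r = √(28 + (-1 - 4)) = √(28 - 5) = √23 ≈ 4.7958)
k(o) = √(-12 + 10*o) (k(o) = √(o + (-12 + 3*o + 6*o)) = √(o + (-12 + 9*o)) = √(-12 + 10*o))
(48*r)*k(-2) = (48*√23)*√(-12 + 10*(-2)) = (48*√23)*√(-12 - 20) = (48*√23)*√(-32) = (48*√23)*(4*I*√2) = 192*I*√46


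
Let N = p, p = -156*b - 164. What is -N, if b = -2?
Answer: -148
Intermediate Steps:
p = 148 (p = -156*(-2) - 164 = 312 - 164 = 148)
N = 148
-N = -1*148 = -148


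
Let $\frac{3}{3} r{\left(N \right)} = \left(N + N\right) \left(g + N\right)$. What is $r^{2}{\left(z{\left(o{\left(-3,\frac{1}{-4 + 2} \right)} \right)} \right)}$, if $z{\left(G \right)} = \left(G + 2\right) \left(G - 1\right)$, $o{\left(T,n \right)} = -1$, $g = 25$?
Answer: $8464$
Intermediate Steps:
$z{\left(G \right)} = \left(-1 + G\right) \left(2 + G\right)$ ($z{\left(G \right)} = \left(2 + G\right) \left(-1 + G\right) = \left(-1 + G\right) \left(2 + G\right)$)
$r{\left(N \right)} = 2 N \left(25 + N\right)$ ($r{\left(N \right)} = \left(N + N\right) \left(25 + N\right) = 2 N \left(25 + N\right)$)
$r^{2}{\left(z{\left(o{\left(-3,\frac{1}{-4 + 2} \right)} \right)} \right)} = \left(2 \left(-2 - 1 + \left(-1\right)^{2}\right) \left(25 - \left(3 - 1\right)\right)\right)^{2} = \left(2 \left(-2 - 1 + 1\right) \left(25 - 2\right)\right)^{2} = \left(2 \left(-2\right) \left(25 - 2\right)\right)^{2} = \left(2 \left(-2\right) 23\right)^{2} = \left(-92\right)^{2} = 8464$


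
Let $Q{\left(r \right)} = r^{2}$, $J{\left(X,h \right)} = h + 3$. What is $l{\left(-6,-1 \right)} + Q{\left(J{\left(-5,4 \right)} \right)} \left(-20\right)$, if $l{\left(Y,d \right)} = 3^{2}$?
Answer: $-971$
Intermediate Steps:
$l{\left(Y,d \right)} = 9$
$J{\left(X,h \right)} = 3 + h$
$l{\left(-6,-1 \right)} + Q{\left(J{\left(-5,4 \right)} \right)} \left(-20\right) = 9 + \left(3 + 4\right)^{2} \left(-20\right) = 9 + 7^{2} \left(-20\right) = 9 + 49 \left(-20\right) = 9 - 980 = -971$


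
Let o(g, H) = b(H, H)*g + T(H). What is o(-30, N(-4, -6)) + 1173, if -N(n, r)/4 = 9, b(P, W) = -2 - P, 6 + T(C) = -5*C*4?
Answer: 867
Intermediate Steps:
T(C) = -6 - 20*C (T(C) = -6 - 5*C*4 = -6 - 20*C)
N(n, r) = -36 (N(n, r) = -4*9 = -36)
o(g, H) = -6 - 20*H + g*(-2 - H) (o(g, H) = (-2 - H)*g + (-6 - 20*H) = g*(-2 - H) + (-6 - 20*H) = -6 - 20*H + g*(-2 - H))
o(-30, N(-4, -6)) + 1173 = (-6 - 20*(-36) - 1*(-30)*(2 - 36)) + 1173 = (-6 + 720 - 1*(-30)*(-34)) + 1173 = (-6 + 720 - 1020) + 1173 = -306 + 1173 = 867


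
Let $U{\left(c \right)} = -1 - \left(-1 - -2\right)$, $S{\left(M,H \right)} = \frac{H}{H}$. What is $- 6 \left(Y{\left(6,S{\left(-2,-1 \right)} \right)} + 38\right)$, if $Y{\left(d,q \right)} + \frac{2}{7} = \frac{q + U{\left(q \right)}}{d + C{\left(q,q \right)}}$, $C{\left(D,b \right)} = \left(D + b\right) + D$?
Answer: $- \frac{4738}{21} \approx -225.62$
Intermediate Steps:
$C{\left(D,b \right)} = b + 2 D$
$S{\left(M,H \right)} = 1$
$U{\left(c \right)} = -2$ ($U{\left(c \right)} = -1 - \left(-1 + 2\right) = -1 - 1 = -2$)
$Y{\left(d,q \right)} = - \frac{2}{7} + \frac{-2 + q}{d + 3 q}$ ($Y{\left(d,q \right)} = - \frac{2}{7} + \frac{q - 2}{d + \left(q + 2 q\right)} = - \frac{2}{7} + \frac{-2 + q}{d + 3 q}$)
$- 6 \left(Y{\left(6,S{\left(-2,-1 \right)} \right)} + 38\right) = - 6 \left(\frac{-14 + 1 - 12}{7 \left(6 + 3 \cdot 1\right)} + 38\right) = - 6 \left(\frac{-14 + 1 - 12}{7 \left(6 + 3\right)} + 38\right) = - 6 \left(\frac{1}{7} \cdot \frac{1}{9} \left(-25\right) + 38\right) = - 6 \left(- \frac{25}{63} + 38\right) = \left(-6\right) \frac{2369}{63} = - \frac{4738}{21}$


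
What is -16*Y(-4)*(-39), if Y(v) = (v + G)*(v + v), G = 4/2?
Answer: 9984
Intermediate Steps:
G = 2 (G = 4*(1/2) = 2)
Y(v) = 2*v*(2 + v) (Y(v) = (v + 2)*(v + v) = (2 + v)*(2*v) = 2*v*(2 + v))
-16*Y(-4)*(-39) = -32*(-4)*(2 - 4)*(-39) = -32*(-4)*(-2)*(-39) = -16*16*(-39) = -256*(-39) = 9984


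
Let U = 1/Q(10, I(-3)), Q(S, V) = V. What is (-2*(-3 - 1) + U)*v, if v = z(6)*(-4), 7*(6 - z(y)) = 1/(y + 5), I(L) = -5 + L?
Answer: -4149/22 ≈ -188.59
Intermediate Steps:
z(y) = 6 - 1/(7*(5 + y)) (z(y) = 6 - 1/(7*(y + 5)) = 6 - 1/(7*(5 + y)))
U = -⅛ (U = 1/(-5 - 3) = 1/(-8) = -⅛ ≈ -0.12500)
v = -1844/77 (v = ((209 + 42*6)/(7*(5 + 6)))*(-4) = ((⅐)*(209 + 252)/11)*(-4) = ((⅐)*(1/11)*461)*(-4) = (461/77)*(-4) = -1844/77 ≈ -23.948)
(-2*(-3 - 1) + U)*v = (-2*(-3 - 1) - ⅛)*(-1844/77) = (-2*(-4) - ⅛)*(-1844/77) = (8 - ⅛)*(-1844/77) = (63/8)*(-1844/77) = -4149/22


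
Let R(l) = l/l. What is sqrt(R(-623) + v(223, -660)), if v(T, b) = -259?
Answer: I*sqrt(258) ≈ 16.062*I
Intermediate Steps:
R(l) = 1
sqrt(R(-623) + v(223, -660)) = sqrt(1 - 259) = sqrt(-258) = I*sqrt(258)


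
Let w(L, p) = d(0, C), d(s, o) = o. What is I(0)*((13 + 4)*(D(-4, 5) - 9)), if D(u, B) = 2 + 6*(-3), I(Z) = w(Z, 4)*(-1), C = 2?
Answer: 850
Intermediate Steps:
w(L, p) = 2
I(Z) = -2 (I(Z) = 2*(-1) = -2)
D(u, B) = -16 (D(u, B) = 2 - 18 = -16)
I(0)*((13 + 4)*(D(-4, 5) - 9)) = -2*(13 + 4)*(-16 - 9) = -34*(-25) = -2*(-425) = 850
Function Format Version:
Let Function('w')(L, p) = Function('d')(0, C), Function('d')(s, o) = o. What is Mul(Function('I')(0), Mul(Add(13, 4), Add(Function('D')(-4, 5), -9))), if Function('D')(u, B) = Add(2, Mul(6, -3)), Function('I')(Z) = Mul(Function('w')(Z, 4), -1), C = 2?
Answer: 850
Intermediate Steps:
Function('w')(L, p) = 2
Function('I')(Z) = -2 (Function('I')(Z) = Mul(2, -1) = -2)
Function('D')(u, B) = -16 (Function('D')(u, B) = Add(2, -18) = -16)
Mul(Function('I')(0), Mul(Add(13, 4), Add(Function('D')(-4, 5), -9))) = Mul(-2, Mul(Add(13, 4), Add(-16, -9))) = Mul(-2, Mul(17, -25)) = Mul(-2, -425) = 850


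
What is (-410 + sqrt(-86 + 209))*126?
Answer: -51660 + 126*sqrt(123) ≈ -50263.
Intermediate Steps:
(-410 + sqrt(-86 + 209))*126 = (-410 + sqrt(123))*126 = -51660 + 126*sqrt(123)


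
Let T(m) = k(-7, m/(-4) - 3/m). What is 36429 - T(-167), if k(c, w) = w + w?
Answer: 12139385/334 ≈ 36345.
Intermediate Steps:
k(c, w) = 2*w
T(m) = -6/m - m/2 (T(m) = 2*(m/(-4) - 3/m) = 2*(m*(-¼) - 3/m) = 2*(-m/4 - 3/m) = 2*(-3/m - m/4) = -6/m - m/2)
36429 - T(-167) = 36429 - (-6/(-167) - ½*(-167)) = 36429 - (-6*(-1/167) + 167/2) = 36429 - (6/167 + 167/2) = 36429 - 1*27901/334 = 36429 - 27901/334 = 12139385/334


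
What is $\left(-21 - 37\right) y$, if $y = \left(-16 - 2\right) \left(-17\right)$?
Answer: $-17748$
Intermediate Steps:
$y = 306$ ($y = \left(-18\right) \left(-17\right) = 306$)
$\left(-21 - 37\right) y = \left(-21 - 37\right) 306 = \left(-58\right) 306 = -17748$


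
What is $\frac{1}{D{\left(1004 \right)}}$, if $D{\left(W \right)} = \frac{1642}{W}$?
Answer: $\frac{502}{821} \approx 0.61145$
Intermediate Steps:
$\frac{1}{D{\left(1004 \right)}} = \frac{1}{1642 \cdot \frac{1}{1004}} = \frac{1}{\frac{821}{502}} = \frac{502}{821}$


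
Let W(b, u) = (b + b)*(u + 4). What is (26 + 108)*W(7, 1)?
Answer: 9380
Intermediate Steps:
W(b, u) = 2*b*(4 + u) (W(b, u) = (2*b)*(4 + u) = 2*b*(4 + u))
(26 + 108)*W(7, 1) = (26 + 108)*(2*7*(4 + 1)) = 134*(2*7*5) = 134*70 = 9380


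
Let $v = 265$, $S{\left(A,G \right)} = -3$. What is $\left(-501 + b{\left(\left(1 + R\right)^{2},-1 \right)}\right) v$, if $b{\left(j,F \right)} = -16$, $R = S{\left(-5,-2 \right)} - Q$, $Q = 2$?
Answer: $-137005$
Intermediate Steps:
$R = -5$ ($R = -3 - 2 = -5$)
$\left(-501 + b{\left(\left(1 + R\right)^{2},-1 \right)}\right) v = \left(-501 - 16\right) 265 = \left(-517\right) 265 = -137005$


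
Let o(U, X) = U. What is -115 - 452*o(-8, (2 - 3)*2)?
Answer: 3501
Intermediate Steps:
-115 - 452*o(-8, (2 - 3)*2) = -115 - 452*(-8) = -115 + 3616 = 3501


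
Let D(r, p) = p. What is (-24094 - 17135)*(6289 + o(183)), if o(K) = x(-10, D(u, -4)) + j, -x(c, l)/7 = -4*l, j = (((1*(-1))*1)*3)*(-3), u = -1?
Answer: -255042594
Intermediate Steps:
j = 9 (j = (-1*1*3)*(-3) = -1*3*(-3) = -3*(-3) = 9)
x(c, l) = 28*l (x(c, l) = -(-28)*l = 28*l)
o(K) = -103 (o(K) = 28*(-4) + 9 = -112 + 9 = -103)
(-24094 - 17135)*(6289 + o(183)) = (-24094 - 17135)*(6289 - 103) = -41229*6186 = -255042594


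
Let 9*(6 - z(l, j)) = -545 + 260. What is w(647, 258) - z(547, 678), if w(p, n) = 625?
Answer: 1762/3 ≈ 587.33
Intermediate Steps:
z(l, j) = 113/3 (z(l, j) = 6 - (-545 + 260)/9 = 6 - 1/9*(-285) = 6 + 95/3 = 113/3)
w(647, 258) - z(547, 678) = 625 - 1*113/3 = 625 - 113/3 = 1762/3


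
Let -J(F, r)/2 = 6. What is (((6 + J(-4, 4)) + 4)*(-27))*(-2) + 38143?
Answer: 38035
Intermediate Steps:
J(F, r) = -12 (J(F, r) = -2*6 = -12)
(((6 + J(-4, 4)) + 4)*(-27))*(-2) + 38143 = (((6 - 12) + 4)*(-27))*(-2) + 38143 = ((-6 + 4)*(-27))*(-2) + 38143 = -2*(-27)*(-2) + 38143 = 54*(-2) + 38143 = -108 + 38143 = 38035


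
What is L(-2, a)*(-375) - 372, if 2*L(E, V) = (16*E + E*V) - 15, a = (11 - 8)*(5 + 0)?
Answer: 28131/2 ≈ 14066.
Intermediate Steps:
a = 15 (a = 3*5 = 15)
L(E, V) = -15/2 + 8*E + E*V/2 (L(E, V) = ((16*E + E*V) - 15)/2 = (-15 + 16*E + E*V)/2 = -15/2 + 8*E + E*V/2)
L(-2, a)*(-375) - 372 = (-15/2 + 8*(-2) + (½)*(-2)*15)*(-375) - 372 = (-15/2 - 16 - 15)*(-375) - 372 = -77/2*(-375) - 372 = 28875/2 - 372 = 28131/2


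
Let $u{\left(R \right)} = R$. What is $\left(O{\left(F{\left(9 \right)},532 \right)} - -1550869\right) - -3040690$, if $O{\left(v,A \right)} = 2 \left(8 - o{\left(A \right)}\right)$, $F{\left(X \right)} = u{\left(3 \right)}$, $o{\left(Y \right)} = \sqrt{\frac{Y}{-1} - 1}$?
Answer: $4591575 - 2 i \sqrt{533} \approx 4.5916 \cdot 10^{6} - 46.174 i$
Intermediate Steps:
$o{\left(Y \right)} = \sqrt{-1 - Y}$ ($o{\left(Y \right)} = \sqrt{Y \left(-1\right) - 1} = \sqrt{- Y - 1} = \sqrt{-1 - Y}$)
$F{\left(X \right)} = 3$
$O{\left(v,A \right)} = 16 - 2 \sqrt{-1 - A}$ ($O{\left(v,A \right)} = 2 \left(8 - \sqrt{-1 - A}\right) = 16 - 2 \sqrt{-1 - A}$)
$\left(O{\left(F{\left(9 \right)},532 \right)} - -1550869\right) - -3040690 = \left(\left(16 - 2 \sqrt{-1 - 532}\right) - -1550869\right) - -3040690 = \left(\left(16 - 2 \sqrt{-1 - 532}\right) + 1550869\right) + 3040690 = \left(\left(16 - 2 \sqrt{-533}\right) + 1550869\right) + 3040690 = \left(\left(16 - 2 i \sqrt{533}\right) + 1550869\right) + 3040690 = \left(1550885 - 2 i \sqrt{533}\right) + 3040690 = 4591575 - 2 i \sqrt{533}$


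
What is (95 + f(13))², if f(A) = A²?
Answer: 69696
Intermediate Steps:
(95 + f(13))² = (95 + 13²)² = (95 + 169)² = 264² = 69696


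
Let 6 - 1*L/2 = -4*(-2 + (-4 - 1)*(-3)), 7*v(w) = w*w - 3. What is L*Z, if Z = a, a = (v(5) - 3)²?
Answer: 116/49 ≈ 2.3673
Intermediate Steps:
v(w) = -3/7 + w²/7 (v(w) = (w*w - 3)/7 = (w² - 3)/7 = (-3 + w²)/7 = -3/7 + w²/7)
L = 116 (L = 12 - (-8)*(-2 + (-4 - 1)*(-3)) = 12 - (-8)*(-2 - 5*(-3)) = 12 - (-8)*(-2 + 15) = 12 - (-8)*13 = 12 - 2*(-52) = 12 + 104 = 116)
a = 1/49 (a = ((-3/7 + (⅐)*5²) - 3)² = ((-3/7 + (⅐)*25) - 3)² = ((-3/7 + 25/7) - 3)² = (22/7 - 3)² = (⅐)² = 1/49 ≈ 0.020408)
Z = 1/49 ≈ 0.020408
L*Z = 116*(1/49) = 116/49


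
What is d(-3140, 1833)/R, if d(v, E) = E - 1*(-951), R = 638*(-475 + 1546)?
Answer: 16/3927 ≈ 0.0040744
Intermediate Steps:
R = 683298 (R = 638*1071 = 683298)
d(v, E) = 951 + E (d(v, E) = E + 951 = 951 + E)
d(-3140, 1833)/R = (951 + 1833)/683298 = 2784*(1/683298) = 16/3927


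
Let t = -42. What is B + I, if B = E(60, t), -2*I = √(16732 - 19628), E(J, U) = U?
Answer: -42 - 2*I*√181 ≈ -42.0 - 26.907*I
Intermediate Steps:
I = -2*I*√181 (I = -√(16732 - 19628)/2 = -2*I*√181 ≈ -26.907*I)
B = -42
B + I = -42 - 2*I*√181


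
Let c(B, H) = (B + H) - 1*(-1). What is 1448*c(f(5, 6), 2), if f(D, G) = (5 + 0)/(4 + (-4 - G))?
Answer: 9412/3 ≈ 3137.3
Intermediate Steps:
f(D, G) = -5/G (f(D, G) = 5/((-G)) = 5*(-1/G) = -5/G)
c(B, H) = 1 + B + H (c(B, H) = (B + H) + 1 = 1 + B + H)
1448*c(f(5, 6), 2) = 1448*(1 - 5/6 + 2) = 1448*(1 - 5*⅙ + 2) = 1448*(1 - ⅚ + 2) = 1448*(13/6) = 9412/3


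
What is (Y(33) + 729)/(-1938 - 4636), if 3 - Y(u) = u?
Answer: -699/6574 ≈ -0.10633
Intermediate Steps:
Y(u) = 3 - u
(Y(33) + 729)/(-1938 - 4636) = ((3 - 1*33) + 729)/(-1938 - 4636) = ((3 - 33) + 729)/(-6574) = (-30 + 729)*(-1/6574) = 699*(-1/6574) = -699/6574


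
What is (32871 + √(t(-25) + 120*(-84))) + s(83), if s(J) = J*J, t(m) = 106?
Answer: 39760 + I*√9974 ≈ 39760.0 + 99.87*I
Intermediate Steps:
s(J) = J²
(32871 + √(t(-25) + 120*(-84))) + s(83) = (32871 + √(106 + 120*(-84))) + 83² = (32871 + √(106 - 10080)) + 6889 = (32871 + √(-9974)) + 6889 = (32871 + I*√9974) + 6889 = 39760 + I*√9974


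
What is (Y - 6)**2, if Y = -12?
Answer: 324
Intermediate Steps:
(Y - 6)**2 = (-12 - 6)**2 = (-18)**2 = 324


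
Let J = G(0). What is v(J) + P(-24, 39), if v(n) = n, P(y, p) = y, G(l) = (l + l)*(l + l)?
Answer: -24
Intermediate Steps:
G(l) = 4*l² (G(l) = (2*l)*(2*l) = 4*l²)
J = 0 (J = 4*0² = 4*0 = 0)
v(J) + P(-24, 39) = 0 - 24 = -24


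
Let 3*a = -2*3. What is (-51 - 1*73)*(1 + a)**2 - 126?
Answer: -250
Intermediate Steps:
a = -2 (a = (-2*3)/3 = (1/3)*(-6) = -2)
(-51 - 1*73)*(1 + a)**2 - 126 = (-51 - 1*73)*(1 - 2)**2 - 126 = (-51 - 73)*(-1)**2 - 126 = -124*1 - 126 = -124 - 126 = -250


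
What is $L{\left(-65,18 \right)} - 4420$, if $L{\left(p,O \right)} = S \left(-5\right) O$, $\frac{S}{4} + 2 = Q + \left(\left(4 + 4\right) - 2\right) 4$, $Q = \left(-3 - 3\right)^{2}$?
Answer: $-25300$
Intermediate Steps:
$Q = 36$ ($Q = \left(-6\right)^{2} = 36$)
$S = 232$ ($S = -8 + 4 \left(36 + \left(\left(4 + 4\right) - 2\right) 4\right) = -8 + 4 \left(36 + \left(8 - 2\right) 4\right) = -8 + 4 \left(36 + 6 \cdot 4\right) = -8 + 4 \left(36 + 24\right) = -8 + 4 \cdot 60 = -8 + 240 = 232$)
$L{\left(p,O \right)} = - 1160 O$ ($L{\left(p,O \right)} = 232 \left(-5\right) O = - 1160 O$)
$L{\left(-65,18 \right)} - 4420 = \left(-1160\right) 18 - 4420 = -20880 - 4420 = -25300$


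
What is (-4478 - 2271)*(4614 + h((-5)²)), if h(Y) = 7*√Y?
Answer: -31376101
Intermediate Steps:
(-4478 - 2271)*(4614 + h((-5)²)) = (-4478 - 2271)*(4614 + 7*√((-5)²)) = -6749*(4614 + 7*√25) = -6749*(4614 + 7*5) = -6749*(4614 + 35) = -6749*4649 = -31376101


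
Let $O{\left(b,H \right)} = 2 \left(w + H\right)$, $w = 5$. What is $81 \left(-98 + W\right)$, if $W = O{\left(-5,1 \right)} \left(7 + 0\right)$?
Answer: $-1134$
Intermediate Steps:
$O{\left(b,H \right)} = 10 + 2 H$ ($O{\left(b,H \right)} = 2 \left(5 + H\right) = 10 + 2 H$)
$W = 84$ ($W = \left(10 + 2 \cdot 1\right) \left(7 + 0\right) = \left(10 + 2\right) 7 = 12 \cdot 7 = 84$)
$81 \left(-98 + W\right) = 81 \left(-98 + 84\right) = 81 \left(-14\right) = -1134$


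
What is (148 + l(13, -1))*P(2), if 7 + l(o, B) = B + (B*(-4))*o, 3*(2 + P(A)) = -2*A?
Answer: -640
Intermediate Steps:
P(A) = -2 - 2*A/3 (P(A) = -2 + (-2*A)/3 = -2 - 2*A/3)
l(o, B) = -7 + B - 4*B*o (l(o, B) = -7 + (B + (B*(-4))*o) = -7 + (B + (-4*B)*o) = -7 + (B - 4*B*o) = -7 + B - 4*B*o)
(148 + l(13, -1))*P(2) = (148 + (-7 - 1 - 4*(-1)*13))*(-2 - ⅔*2) = (148 + (-7 - 1 + 52))*(-2 - 4/3) = (148 + 44)*(-10/3) = 192*(-10/3) = -640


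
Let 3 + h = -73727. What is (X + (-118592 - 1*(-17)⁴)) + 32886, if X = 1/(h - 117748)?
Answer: -32403247507/191478 ≈ -1.6923e+5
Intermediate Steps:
h = -73730 (h = -3 - 73727 = -73730)
X = -1/191478 (X = 1/(-73730 - 117748) = 1/(-191478) = -1/191478 ≈ -5.2225e-6)
(X + (-118592 - 1*(-17)⁴)) + 32886 = (-1/191478 + (-118592 - 1*(-17)⁴)) + 32886 = (-1/191478 + (-118592 - 1*83521)) + 32886 = (-1/191478 + (-118592 - 83521)) + 32886 = (-1/191478 - 202113) + 32886 = -38700193015/191478 + 32886 = -32403247507/191478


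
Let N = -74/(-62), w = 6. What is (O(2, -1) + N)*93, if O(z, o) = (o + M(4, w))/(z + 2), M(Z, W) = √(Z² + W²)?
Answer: 351/4 + 93*√13/2 ≈ 255.41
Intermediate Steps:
M(Z, W) = √(W² + Z²)
O(z, o) = (o + 2*√13)/(2 + z) (O(z, o) = (o + √(6² + 4²))/(z + 2) = (o + √(36 + 16))/(2 + z) = (o + √52)/(2 + z) = (o + 2*√13)/(2 + z))
N = 37/31 (N = -74*(-1/62) = 37/31 ≈ 1.1935)
(O(2, -1) + N)*93 = ((-1 + 2*√13)/(2 + 2) + 37/31)*93 = ((-1 + 2*√13)/4 + 37/31)*93 = ((-¼ + √13/2) + 37/31)*93 = (117/124 + √13/2)*93 = 351/4 + 93*√13/2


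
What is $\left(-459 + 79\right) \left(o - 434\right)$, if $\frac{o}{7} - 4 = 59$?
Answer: $-2660$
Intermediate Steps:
$o = 441$ ($o = 28 + 7 \cdot 59 = 28 + 413 = 441$)
$\left(-459 + 79\right) \left(o - 434\right) = \left(-459 + 79\right) \left(441 - 434\right) = \left(-380\right) 7 = -2660$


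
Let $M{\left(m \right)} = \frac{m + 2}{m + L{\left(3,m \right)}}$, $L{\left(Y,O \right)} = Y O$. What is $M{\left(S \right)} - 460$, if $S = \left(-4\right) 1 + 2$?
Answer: $-460$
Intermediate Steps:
$L{\left(Y,O \right)} = O Y$
$S = -2$ ($S = -4 + 2 = -2$)
$M{\left(m \right)} = \frac{2 + m}{4 m}$ ($M{\left(m \right)} = \frac{m + 2}{m + m 3} = \frac{2 + m}{m + 3 m} = \frac{2 + m}{4 m}$)
$M{\left(S \right)} - 460 = \frac{2 - 2}{4 \left(-2\right)} - 460 = \frac{1}{4} \left(- \frac{1}{2}\right) 0 - 460 = 0 - 460 = -460$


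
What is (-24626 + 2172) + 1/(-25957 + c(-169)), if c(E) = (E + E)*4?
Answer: -613196287/27309 ≈ -22454.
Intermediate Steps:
c(E) = 8*E (c(E) = (2*E)*4 = 8*E)
(-24626 + 2172) + 1/(-25957 + c(-169)) = (-24626 + 2172) + 1/(-25957 + 8*(-169)) = -22454 + 1/(-25957 - 1352) = -22454 + 1/(-27309) = -22454 - 1/27309 = -613196287/27309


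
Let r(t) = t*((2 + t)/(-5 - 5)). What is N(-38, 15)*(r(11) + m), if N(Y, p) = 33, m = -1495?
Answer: -498069/10 ≈ -49807.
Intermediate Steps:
r(t) = t*(-⅕ - t/10) (r(t) = t*((2 + t)/(-10)) = t*((2 + t)*(-⅒)) = t*(-⅕ - t/10))
N(-38, 15)*(r(11) + m) = 33*(-⅒*11*(2 + 11) - 1495) = 33*(-⅒*11*13 - 1495) = 33*(-143/10 - 1495) = 33*(-15093/10) = -498069/10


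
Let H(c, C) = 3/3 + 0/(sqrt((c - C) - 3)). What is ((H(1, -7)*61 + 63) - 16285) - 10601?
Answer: -26762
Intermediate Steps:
H(c, C) = 1 (H(c, C) = 3*(1/3) + 0/(sqrt(-3 + c - C)) = 1 + 0/sqrt(-3 + c - C) = 1 + 0 = 1)
((H(1, -7)*61 + 63) - 16285) - 10601 = ((1*61 + 63) - 16285) - 10601 = ((61 + 63) - 16285) - 10601 = (124 - 16285) - 10601 = -16161 - 10601 = -26762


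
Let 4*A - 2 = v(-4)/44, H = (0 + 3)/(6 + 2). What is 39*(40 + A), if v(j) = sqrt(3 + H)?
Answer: 3159/2 + 117*sqrt(6)/704 ≈ 1579.9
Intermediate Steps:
H = 3/8 ≈ 0.37500
v(j) = 3*sqrt(6)/4 (v(j) = sqrt(3 + 3/8) = sqrt(27/8) = 3*sqrt(6)/4)
A = 1/2 + 3*sqrt(6)/704 (A = 1/2 + ((3*sqrt(6)/4)/44)/4 = 1/2 + ((3*sqrt(6)/4)*(1/44))/4 = 1/2 + (3*sqrt(6)/176)/4 = 1/2 + 3*sqrt(6)/704 ≈ 0.51044)
39*(40 + A) = 39*(40 + (1/2 + 3*sqrt(6)/704)) = 39*(81/2 + 3*sqrt(6)/704) = 3159/2 + 117*sqrt(6)/704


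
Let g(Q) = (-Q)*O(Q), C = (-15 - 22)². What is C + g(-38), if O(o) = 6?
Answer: 1597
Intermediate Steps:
C = 1369 (C = (-37)² = 1369)
g(Q) = -6*Q (g(Q) = -Q*6 = -6*Q)
C + g(-38) = 1369 - 6*(-38) = 1369 + 228 = 1597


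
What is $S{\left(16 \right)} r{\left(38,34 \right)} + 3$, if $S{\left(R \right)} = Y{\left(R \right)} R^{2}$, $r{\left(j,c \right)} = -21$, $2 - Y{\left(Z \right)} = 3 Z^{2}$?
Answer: $4118019$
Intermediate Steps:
$Y{\left(Z \right)} = 2 - 3 Z^{2}$
$S{\left(R \right)} = R^{2} \left(2 - 3 R^{2}\right)$ ($S{\left(R \right)} = \left(2 - 3 R^{2}\right) R^{2} = R^{2} \left(2 - 3 R^{2}\right)$)
$S{\left(16 \right)} r{\left(38,34 \right)} + 3 = 16^{2} \left(2 - 3 \cdot 16^{2}\right) \left(-21\right) + 3 = 256 \left(2 - 768\right) \left(-21\right) + 3 = 256 \left(-766\right) \left(-21\right) + 3 = \left(-196096\right) \left(-21\right) + 3 = 4118016 + 3 = 4118019$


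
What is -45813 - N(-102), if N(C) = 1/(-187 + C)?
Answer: -13239956/289 ≈ -45813.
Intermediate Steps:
-45813 - N(-102) = -45813 - 1/(-187 - 102) = -45813 - 1/(-289) = -45813 - 1*(-1/289) = -45813 + 1/289 = -13239956/289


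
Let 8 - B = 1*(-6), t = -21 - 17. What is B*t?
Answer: -532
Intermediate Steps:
t = -38
B = 14 (B = 8 - (-6) = 8 - 1*(-6) = 8 + 6 = 14)
B*t = 14*(-38) = -532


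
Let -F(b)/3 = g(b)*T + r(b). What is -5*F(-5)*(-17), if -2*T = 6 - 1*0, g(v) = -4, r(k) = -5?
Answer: -1785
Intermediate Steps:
T = -3 (T = -(6 - 1*0)/2 = -(6 + 0)/2 = -½*6 = -3)
F(b) = -21 (F(b) = -3*(-4*(-3) - 5) = -3*(12 - 5) = -3*7 = -21)
-5*F(-5)*(-17) = -5*(-21)*(-17) = 105*(-17) = -1785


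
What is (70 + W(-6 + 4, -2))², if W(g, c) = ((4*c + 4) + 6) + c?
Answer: 4900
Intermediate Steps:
W(g, c) = 10 + 5*c (W(g, c) = ((4 + 4*c) + 6) + c = (10 + 4*c) + c = 10 + 5*c)
(70 + W(-6 + 4, -2))² = (70 + (10 + 5*(-2)))² = (70 + (10 - 10))² = (70 + 0)² = 70² = 4900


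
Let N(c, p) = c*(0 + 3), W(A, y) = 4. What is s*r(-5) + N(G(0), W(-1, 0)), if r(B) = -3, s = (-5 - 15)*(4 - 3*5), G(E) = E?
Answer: -660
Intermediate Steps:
s = 220 (s = -20*(4 - 15) = -20*(-11) = 220)
N(c, p) = 3*c (N(c, p) = c*3 = 3*c)
s*r(-5) + N(G(0), W(-1, 0)) = 220*(-3) + 3*0 = -660 + 0 = -660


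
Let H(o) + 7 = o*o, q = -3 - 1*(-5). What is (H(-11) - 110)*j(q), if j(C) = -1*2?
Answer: -8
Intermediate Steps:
q = 2 (q = -3 + 5 = 2)
j(C) = -2
H(o) = -7 + o² (H(o) = -7 + o*o = -7 + o²)
(H(-11) - 110)*j(q) = ((-7 + (-11)²) - 110)*(-2) = ((-7 + 121) - 110)*(-2) = (114 - 110)*(-2) = 4*(-2) = -8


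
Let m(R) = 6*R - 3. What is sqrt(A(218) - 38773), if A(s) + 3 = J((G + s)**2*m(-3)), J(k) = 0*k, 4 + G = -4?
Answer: 2*I*sqrt(9694) ≈ 196.92*I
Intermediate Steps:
G = -8 (G = -4 - 4 = -8)
m(R) = -3 + 6*R
J(k) = 0
A(s) = -3 (A(s) = -3 + 0 = -3)
sqrt(A(218) - 38773) = sqrt(-3 - 38773) = sqrt(-38776) = 2*I*sqrt(9694)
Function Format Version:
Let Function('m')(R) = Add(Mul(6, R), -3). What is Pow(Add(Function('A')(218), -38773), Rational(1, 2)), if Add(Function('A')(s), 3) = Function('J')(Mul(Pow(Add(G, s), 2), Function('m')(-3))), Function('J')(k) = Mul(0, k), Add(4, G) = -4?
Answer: Mul(2, I, Pow(9694, Rational(1, 2))) ≈ Mul(196.92, I)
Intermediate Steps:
G = -8 (G = Add(-4, -4) = -8)
Function('m')(R) = Add(-3, Mul(6, R))
Function('J')(k) = 0
Function('A')(s) = -3 (Function('A')(s) = Add(-3, 0) = -3)
Pow(Add(Function('A')(218), -38773), Rational(1, 2)) = Pow(Add(-3, -38773), Rational(1, 2)) = Pow(-38776, Rational(1, 2)) = Mul(2, I, Pow(9694, Rational(1, 2)))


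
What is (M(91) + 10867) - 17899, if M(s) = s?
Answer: -6941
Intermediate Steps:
(M(91) + 10867) - 17899 = (91 + 10867) - 17899 = 10958 - 17899 = -6941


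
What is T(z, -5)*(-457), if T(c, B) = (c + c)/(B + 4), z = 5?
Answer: 4570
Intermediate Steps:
T(c, B) = 2*c/(4 + B) (T(c, B) = (2*c)/(4 + B) = 2*c/(4 + B))
T(z, -5)*(-457) = (2*5/(4 - 5))*(-457) = (2*5/(-1))*(-457) = (2*5*(-1))*(-457) = -10*(-457) = 4570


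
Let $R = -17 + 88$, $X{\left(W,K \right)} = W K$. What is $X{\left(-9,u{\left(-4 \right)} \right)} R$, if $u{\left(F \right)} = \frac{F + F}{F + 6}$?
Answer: $2556$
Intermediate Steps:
$u{\left(F \right)} = \frac{2 F}{6 + F}$
$X{\left(W,K \right)} = K W$
$R = 71$
$X{\left(-9,u{\left(-4 \right)} \right)} R = 2 \left(-4\right) \frac{1}{6 - 4} \left(-9\right) 71 = 2 \left(-4\right) \frac{1}{2} \left(-9\right) 71 = \left(-4\right) \left(-9\right) 71 = 36 \cdot 71 = 2556$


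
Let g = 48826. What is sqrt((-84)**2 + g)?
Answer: sqrt(55882) ≈ 236.39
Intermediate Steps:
sqrt((-84)**2 + g) = sqrt((-84)**2 + 48826) = sqrt(7056 + 48826) = sqrt(55882)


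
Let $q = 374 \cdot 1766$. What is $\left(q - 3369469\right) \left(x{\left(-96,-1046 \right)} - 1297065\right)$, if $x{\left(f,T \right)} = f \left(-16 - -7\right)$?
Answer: $3511389065985$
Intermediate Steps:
$x{\left(f,T \right)} = - 9 f$ ($x{\left(f,T \right)} = f \left(-16 + \left(-1 + 8\right)\right) = f \left(-16 + 7\right) = f \left(-9\right) = - 9 f$)
$q = 660484$
$\left(q - 3369469\right) \left(x{\left(-96,-1046 \right)} - 1297065\right) = \left(660484 - 3369469\right) \left(\left(-9\right) \left(-96\right) - 1297065\right) = - 2708985 \left(864 - 1297065\right) = \left(-2708985\right) \left(-1296201\right) = 3511389065985$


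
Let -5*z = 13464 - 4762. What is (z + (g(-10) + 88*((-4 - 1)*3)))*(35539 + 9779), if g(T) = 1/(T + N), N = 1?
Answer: -2080443638/15 ≈ -1.3870e+8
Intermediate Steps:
g(T) = 1/(1 + T) (g(T) = 1/(T + 1) = 1/(1 + T))
z = -8702/5 (z = -(13464 - 4762)/5 = -⅕*8702 = -8702/5 ≈ -1740.4)
(z + (g(-10) + 88*((-4 - 1)*3)))*(35539 + 9779) = (-8702/5 + (1/(1 - 10) + 88*((-4 - 1)*3)))*(35539 + 9779) = (-8702/5 + (1/(-9) + 88*(-5*3)))*45318 = (-8702/5 + (-⅑ + 88*(-15)))*45318 = (-8702/5 + (-⅑ - 1320))*45318 = (-8702/5 - 11881/9)*45318 = -137723/45*45318 = -2080443638/15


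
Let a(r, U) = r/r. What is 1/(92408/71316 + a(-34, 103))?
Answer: 17829/40931 ≈ 0.43559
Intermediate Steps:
a(r, U) = 1
1/(92408/71316 + a(-34, 103)) = 1/(92408/71316 + 1) = 1/(92408*(1/71316) + 1) = 1/(23102/17829 + 1) = 1/(40931/17829) = 17829/40931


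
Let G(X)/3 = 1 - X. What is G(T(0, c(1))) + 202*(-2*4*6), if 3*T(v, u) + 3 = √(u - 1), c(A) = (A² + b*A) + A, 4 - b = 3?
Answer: -9690 - √2 ≈ -9691.4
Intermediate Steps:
b = 1 (b = 4 - 1*3 = 4 - 3 = 1)
c(A) = A² + 2*A (c(A) = (A² + 1*A) + A = (A² + A) + A = (A + A²) + A = A² + 2*A)
T(v, u) = -1 + √(-1 + u)/3 (T(v, u) = -1 + √(u - 1)/3 = -1 + √(-1 + u)/3)
G(X) = 3 - 3*X (G(X) = 3*(1 - X) = 3 - 3*X)
G(T(0, c(1))) + 202*(-2*4*6) = (3 - 3*(-1 + √(-1 + 1*(2 + 1))/3)) + 202*(-2*4*6) = (3 - 3*(-1 + √(-1 + 1*3)/3)) + 202*(-8*6) = (3 - 3*(-1 + √(-1 + 3)/3)) + 202*(-48) = (3 - 3*(-1 + √2/3)) - 9696 = (3 + (3 - √2)) - 9696 = (6 - √2) - 9696 = -9690 - √2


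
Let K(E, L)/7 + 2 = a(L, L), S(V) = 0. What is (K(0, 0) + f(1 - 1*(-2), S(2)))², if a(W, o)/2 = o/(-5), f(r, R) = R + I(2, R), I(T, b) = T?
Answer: 144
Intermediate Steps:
f(r, R) = 2 + R (f(r, R) = R + 2 = 2 + R)
a(W, o) = -2*o/5 (a(W, o) = 2*(o/(-5)) = 2*(o*(-⅕)) = 2*(-o/5) = -2*o/5)
K(E, L) = -14 - 14*L/5 (K(E, L) = -14 + 7*(-2*L/5) = -14 - 14*L/5)
(K(0, 0) + f(1 - 1*(-2), S(2)))² = ((-14 - 14/5*0) + (2 + 0))² = ((-14 + 0) + 2)² = (-14 + 2)² = (-12)² = 144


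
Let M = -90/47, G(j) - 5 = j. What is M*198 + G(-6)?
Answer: -17867/47 ≈ -380.15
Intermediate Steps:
G(j) = 5 + j
M = -90/47 (M = -90*1/47 = -90/47 ≈ -1.9149)
M*198 + G(-6) = -90/47*198 + (5 - 6) = -17820/47 - 1 = -17867/47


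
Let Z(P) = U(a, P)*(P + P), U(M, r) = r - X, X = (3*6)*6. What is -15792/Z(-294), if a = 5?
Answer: -94/1407 ≈ -0.066809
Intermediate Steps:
X = 108 (X = 18*6 = 108)
U(M, r) = -108 + r (U(M, r) = r - 1*108 = r - 108 = -108 + r)
Z(P) = 2*P*(-108 + P) (Z(P) = (-108 + P)*(P + P) = (-108 + P)*(2*P) = 2*P*(-108 + P))
-15792/Z(-294) = -15792*(-1/(588*(-108 - 294))) = -15792/(2*(-294)*(-402)) = -15792/236376 = -15792*1/236376 = -94/1407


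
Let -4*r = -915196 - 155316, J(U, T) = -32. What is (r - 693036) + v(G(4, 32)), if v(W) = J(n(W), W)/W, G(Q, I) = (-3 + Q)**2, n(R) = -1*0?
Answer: -425440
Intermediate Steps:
n(R) = 0
r = 267628 (r = -(-915196 - 155316)/4 = -1/4*(-1070512) = 267628)
v(W) = -32/W
(r - 693036) + v(G(4, 32)) = (267628 - 693036) - 32/(-3 + 4)**2 = -425408 - 32/(1**2) = -425408 - 32/1 = -425408 - 32*1 = -425408 - 32 = -425440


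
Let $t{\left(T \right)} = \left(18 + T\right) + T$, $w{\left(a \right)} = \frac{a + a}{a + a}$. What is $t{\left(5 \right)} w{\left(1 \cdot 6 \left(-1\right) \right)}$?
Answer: $28$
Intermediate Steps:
$w{\left(a \right)} = 1$ ($w{\left(a \right)} = \frac{2 a}{2 a} = 2 a \frac{1}{2 a} = 1$)
$t{\left(T \right)} = 18 + 2 T$
$t{\left(5 \right)} w{\left(1 \cdot 6 \left(-1\right) \right)} = \left(18 + 2 \cdot 5\right) 1 = \left(18 + 10\right) 1 = 28 \cdot 1 = 28$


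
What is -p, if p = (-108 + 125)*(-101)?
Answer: 1717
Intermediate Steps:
p = -1717 (p = 17*(-101) = -1717)
-p = -1*(-1717) = 1717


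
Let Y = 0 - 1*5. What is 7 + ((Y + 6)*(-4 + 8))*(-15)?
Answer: -53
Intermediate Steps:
Y = -5 (Y = 0 - 5 = -5)
7 + ((Y + 6)*(-4 + 8))*(-15) = 7 + ((-5 + 6)*(-4 + 8))*(-15) = 7 + (1*4)*(-15) = 7 + 4*(-15) = 7 - 60 = -53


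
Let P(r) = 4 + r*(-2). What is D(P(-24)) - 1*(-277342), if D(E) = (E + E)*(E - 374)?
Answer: 243854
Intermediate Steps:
P(r) = 4 - 2*r
D(E) = 2*E*(-374 + E) (D(E) = (2*E)*(-374 + E) = 2*E*(-374 + E))
D(P(-24)) - 1*(-277342) = 2*(4 - 2*(-24))*(-374 + (4 - 2*(-24))) - 1*(-277342) = 2*(4 + 48)*(-374 + (4 + 48)) + 277342 = 2*52*(-374 + 52) + 277342 = 2*52*(-322) + 277342 = -33488 + 277342 = 243854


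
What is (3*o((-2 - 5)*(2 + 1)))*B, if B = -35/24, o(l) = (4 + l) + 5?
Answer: 105/2 ≈ 52.500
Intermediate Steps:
o(l) = 9 + l
B = -35/24 (B = -35*1/24 = -35/24 ≈ -1.4583)
(3*o((-2 - 5)*(2 + 1)))*B = (3*(9 + (-2 - 5)*(2 + 1)))*(-35/24) = (3*(9 - 7*3))*(-35/24) = (3*(9 - 21))*(-35/24) = (3*(-12))*(-35/24) = -36*(-35/24) = 105/2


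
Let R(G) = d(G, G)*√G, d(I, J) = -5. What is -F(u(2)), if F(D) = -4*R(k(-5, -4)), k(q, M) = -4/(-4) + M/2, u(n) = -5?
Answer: -20*I ≈ -20.0*I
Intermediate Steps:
k(q, M) = 1 + M/2 (k(q, M) = -4*(-¼) + M*(½) = 1 + M/2)
R(G) = -5*√G
F(D) = 20*I (F(D) = -(-20)*√(1 + (½)*(-4)) = -(-20)*√(1 - 2) = -(-20)*√(-1) = -(-20)*I = 20*I)
-F(u(2)) = -20*I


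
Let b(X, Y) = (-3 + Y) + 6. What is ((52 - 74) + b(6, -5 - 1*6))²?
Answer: 900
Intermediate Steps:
b(X, Y) = 3 + Y
((52 - 74) + b(6, -5 - 1*6))² = ((52 - 74) + (3 + (-5 - 1*6)))² = (-22 + (3 + (-5 - 6)))² = (-22 + (3 - 11))² = (-22 - 8)² = (-30)² = 900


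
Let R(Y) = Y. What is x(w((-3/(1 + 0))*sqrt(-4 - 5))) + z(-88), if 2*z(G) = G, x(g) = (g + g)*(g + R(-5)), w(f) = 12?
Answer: 124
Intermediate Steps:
x(g) = 2*g*(-5 + g) (x(g) = (g + g)*(g - 5) = (2*g)*(-5 + g) = 2*g*(-5 + g))
z(G) = G/2
x(w((-3/(1 + 0))*sqrt(-4 - 5))) + z(-88) = 2*12*(-5 + 12) + (1/2)*(-88) = 2*12*7 - 44 = 168 - 44 = 124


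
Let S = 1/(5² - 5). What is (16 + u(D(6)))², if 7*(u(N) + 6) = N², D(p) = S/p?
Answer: 1016066016001/10160640000 ≈ 100.00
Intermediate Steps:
S = 1/20 (S = 1/(25 - 5) = 1/20 ≈ 0.050000)
D(p) = 1/(20*p)
u(N) = -6 + N²/7
(16 + u(D(6)))² = (16 + (-6 + ((1/20)/6)²/7))² = (16 + (-6 + ((1/20)*(⅙))²/7))² = (16 + (-6 + (1/120)²/7))² = (16 + (-6 + (⅐)*(1/14400)))² = (16 + (-6 + 1/100800))² = (16 - 604799/100800)² = (1008001/100800)² = 1016066016001/10160640000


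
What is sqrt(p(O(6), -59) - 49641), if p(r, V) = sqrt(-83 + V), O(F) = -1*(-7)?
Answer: sqrt(-49641 + I*sqrt(142)) ≈ 0.027 + 222.8*I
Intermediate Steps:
O(F) = 7
sqrt(p(O(6), -59) - 49641) = sqrt(sqrt(-83 - 59) - 49641) = sqrt(sqrt(-142) - 49641) = sqrt(I*sqrt(142) - 49641) = sqrt(-49641 + I*sqrt(142))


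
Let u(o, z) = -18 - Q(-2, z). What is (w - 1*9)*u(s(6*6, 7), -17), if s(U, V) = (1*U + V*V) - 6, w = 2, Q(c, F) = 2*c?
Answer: 98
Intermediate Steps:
s(U, V) = -6 + U + V**2 (s(U, V) = (U + V**2) - 6 = -6 + U + V**2)
u(o, z) = -14 (u(o, z) = -18 - 2*(-2) = -18 - 1*(-4) = -18 + 4 = -14)
(w - 1*9)*u(s(6*6, 7), -17) = (2 - 1*9)*(-14) = (2 - 9)*(-14) = -7*(-14) = 98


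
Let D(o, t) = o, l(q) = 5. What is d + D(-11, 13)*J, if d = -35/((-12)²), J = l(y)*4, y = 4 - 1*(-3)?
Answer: -31715/144 ≈ -220.24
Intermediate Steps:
y = 7 (y = 4 + 3 = 7)
J = 20 (J = 5*4 = 20)
d = -35/144 ≈ -0.24306
d + D(-11, 13)*J = -35/144 - 11*20 = -35/144 - 220 = -31715/144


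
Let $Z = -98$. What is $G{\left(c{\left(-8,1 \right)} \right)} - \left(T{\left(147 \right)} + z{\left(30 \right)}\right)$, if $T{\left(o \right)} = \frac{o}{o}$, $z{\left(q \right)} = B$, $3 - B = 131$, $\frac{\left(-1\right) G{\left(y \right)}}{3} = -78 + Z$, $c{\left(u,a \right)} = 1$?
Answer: $655$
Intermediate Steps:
$G{\left(y \right)} = 528$ ($G{\left(y \right)} = - 3 \left(-78 - 98\right) = \left(-3\right) \left(-176\right) = 528$)
$B = -128$ ($B = 3 - 131 = -128$)
$z{\left(q \right)} = -128$
$T{\left(o \right)} = 1$
$G{\left(c{\left(-8,1 \right)} \right)} - \left(T{\left(147 \right)} + z{\left(30 \right)}\right) = 528 - \left(1 - 128\right) = 528 - -127 = 528 + 127 = 655$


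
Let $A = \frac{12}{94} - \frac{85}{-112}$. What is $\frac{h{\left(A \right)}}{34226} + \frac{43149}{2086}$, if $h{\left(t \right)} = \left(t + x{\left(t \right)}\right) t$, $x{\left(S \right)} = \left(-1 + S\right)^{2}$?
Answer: $\frac{15386752797907745455}{743858031082643456} \approx 20.685$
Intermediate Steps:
$A = \frac{4667}{5264}$ ($A = 12 \cdot \frac{1}{94} - - \frac{85}{112} = \frac{6}{47} + \frac{85}{112} = \frac{4667}{5264} \approx 0.88659$)
$h{\left(t \right)} = t \left(t + \left(-1 + t\right)^{2}\right)$ ($h{\left(t \right)} = \left(t + \left(-1 + t\right)^{2}\right) t = t \left(t + \left(-1 + t\right)^{2}\right)$)
$\frac{h{\left(A \right)}}{34226} + \frac{43149}{2086} = \frac{\frac{4667}{5264} \left(\frac{4667}{5264} + \left(-1 + \frac{4667}{5264}\right)^{2}\right)}{34226} + \frac{43149}{2086} = \frac{4667 \left(\frac{4667}{5264} + \left(- \frac{597}{5264}\right)^{2}\right)}{5264} \cdot \frac{1}{34226} + 43149 \cdot \frac{1}{2086} = \frac{4667 \left(\frac{4667}{5264} + \frac{356409}{27709696}\right)}{5264} \cdot \frac{1}{34226} + \frac{43149}{2086} = \frac{4667}{5264} \cdot \frac{24923497}{27709696} \cdot \frac{1}{34226} + \frac{43149}{2086} = \frac{116317960499}{145863839744} \cdot \frac{1}{34226} + \frac{43149}{2086} = \frac{116317960499}{4992335779078144} + \frac{43149}{2086} = \frac{15386752797907745455}{743858031082643456}$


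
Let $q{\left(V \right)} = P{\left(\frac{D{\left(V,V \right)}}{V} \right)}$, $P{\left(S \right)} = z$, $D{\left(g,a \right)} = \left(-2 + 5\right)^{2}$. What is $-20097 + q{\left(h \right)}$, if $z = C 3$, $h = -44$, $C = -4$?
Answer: $-20109$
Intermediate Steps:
$D{\left(g,a \right)} = 9$ ($D{\left(g,a \right)} = 3^{2} = 9$)
$z = -12$ ($z = \left(-4\right) 3 = -12$)
$P{\left(S \right)} = -12$
$q{\left(V \right)} = -12$
$-20097 + q{\left(h \right)} = -20097 - 12 = -20109$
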